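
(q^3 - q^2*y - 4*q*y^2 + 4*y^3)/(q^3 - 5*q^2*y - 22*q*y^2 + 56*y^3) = (-q^2 - q*y + 2*y^2)/(-q^2 + 3*q*y + 28*y^2)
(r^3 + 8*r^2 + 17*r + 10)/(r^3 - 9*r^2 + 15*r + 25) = (r^2 + 7*r + 10)/(r^2 - 10*r + 25)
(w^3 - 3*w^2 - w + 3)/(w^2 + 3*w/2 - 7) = 2*(w^3 - 3*w^2 - w + 3)/(2*w^2 + 3*w - 14)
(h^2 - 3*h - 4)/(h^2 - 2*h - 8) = (h + 1)/(h + 2)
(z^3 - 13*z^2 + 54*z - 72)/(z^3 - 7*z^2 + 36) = (z - 4)/(z + 2)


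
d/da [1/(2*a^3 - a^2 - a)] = (-6*a^2 + 2*a + 1)/(a^2*(-2*a^2 + a + 1)^2)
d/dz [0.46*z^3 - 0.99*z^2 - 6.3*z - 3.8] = 1.38*z^2 - 1.98*z - 6.3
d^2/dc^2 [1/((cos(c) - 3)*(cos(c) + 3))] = 2*(-2*sin(c)^4 + 19*sin(c)^2 - 8)/((cos(c) - 3)^3*(cos(c) + 3)^3)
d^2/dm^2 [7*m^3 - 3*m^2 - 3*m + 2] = 42*m - 6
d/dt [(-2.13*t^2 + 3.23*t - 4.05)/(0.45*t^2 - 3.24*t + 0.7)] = (5.4477*t^2 + 0.663*t - 10.861)/(0.2025*t^4 - 2.916*t^3 + 11.1276*t^2 - 4.536*t + 0.49)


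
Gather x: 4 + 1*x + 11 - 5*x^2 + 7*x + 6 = -5*x^2 + 8*x + 21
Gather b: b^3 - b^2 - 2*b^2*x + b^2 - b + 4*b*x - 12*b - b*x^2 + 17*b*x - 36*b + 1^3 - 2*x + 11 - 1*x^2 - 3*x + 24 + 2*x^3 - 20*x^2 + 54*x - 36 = b^3 - 2*b^2*x + b*(-x^2 + 21*x - 49) + 2*x^3 - 21*x^2 + 49*x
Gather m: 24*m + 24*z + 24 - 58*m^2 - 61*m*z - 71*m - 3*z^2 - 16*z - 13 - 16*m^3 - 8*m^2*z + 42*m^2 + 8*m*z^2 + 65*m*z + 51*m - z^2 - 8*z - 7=-16*m^3 + m^2*(-8*z - 16) + m*(8*z^2 + 4*z + 4) - 4*z^2 + 4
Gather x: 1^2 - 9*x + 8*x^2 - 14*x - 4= 8*x^2 - 23*x - 3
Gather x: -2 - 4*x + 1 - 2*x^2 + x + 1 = -2*x^2 - 3*x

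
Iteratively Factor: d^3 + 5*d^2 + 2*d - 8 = (d + 4)*(d^2 + d - 2) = (d - 1)*(d + 4)*(d + 2)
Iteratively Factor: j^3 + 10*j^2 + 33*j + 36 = (j + 3)*(j^2 + 7*j + 12) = (j + 3)*(j + 4)*(j + 3)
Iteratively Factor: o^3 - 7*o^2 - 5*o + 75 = (o - 5)*(o^2 - 2*o - 15) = (o - 5)^2*(o + 3)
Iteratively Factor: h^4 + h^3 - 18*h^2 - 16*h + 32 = (h + 2)*(h^3 - h^2 - 16*h + 16) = (h - 4)*(h + 2)*(h^2 + 3*h - 4) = (h - 4)*(h - 1)*(h + 2)*(h + 4)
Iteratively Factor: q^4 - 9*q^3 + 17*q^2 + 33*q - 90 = (q - 3)*(q^3 - 6*q^2 - q + 30) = (q - 3)*(q + 2)*(q^2 - 8*q + 15) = (q - 3)^2*(q + 2)*(q - 5)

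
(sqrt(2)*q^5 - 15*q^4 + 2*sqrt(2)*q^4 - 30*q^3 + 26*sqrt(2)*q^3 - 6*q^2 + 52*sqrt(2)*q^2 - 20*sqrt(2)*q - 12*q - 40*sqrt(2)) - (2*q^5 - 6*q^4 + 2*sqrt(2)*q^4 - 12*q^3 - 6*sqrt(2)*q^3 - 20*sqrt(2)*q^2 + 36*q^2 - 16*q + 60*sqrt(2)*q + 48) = -2*q^5 + sqrt(2)*q^5 - 9*q^4 - 18*q^3 + 32*sqrt(2)*q^3 - 42*q^2 + 72*sqrt(2)*q^2 - 80*sqrt(2)*q + 4*q - 40*sqrt(2) - 48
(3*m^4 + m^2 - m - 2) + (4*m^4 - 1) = 7*m^4 + m^2 - m - 3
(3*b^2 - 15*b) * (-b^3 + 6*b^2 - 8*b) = -3*b^5 + 33*b^4 - 114*b^3 + 120*b^2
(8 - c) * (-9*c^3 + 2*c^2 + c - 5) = 9*c^4 - 74*c^3 + 15*c^2 + 13*c - 40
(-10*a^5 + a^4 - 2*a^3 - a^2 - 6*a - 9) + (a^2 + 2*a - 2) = -10*a^5 + a^4 - 2*a^3 - 4*a - 11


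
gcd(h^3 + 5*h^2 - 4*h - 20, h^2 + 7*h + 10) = h^2 + 7*h + 10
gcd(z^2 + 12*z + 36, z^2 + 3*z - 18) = z + 6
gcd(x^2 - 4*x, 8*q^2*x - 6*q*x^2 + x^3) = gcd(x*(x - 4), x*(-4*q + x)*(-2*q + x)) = x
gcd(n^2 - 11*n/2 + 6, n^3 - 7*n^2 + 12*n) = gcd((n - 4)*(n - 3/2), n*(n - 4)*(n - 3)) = n - 4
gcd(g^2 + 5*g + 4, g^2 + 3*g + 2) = g + 1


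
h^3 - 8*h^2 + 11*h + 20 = (h - 5)*(h - 4)*(h + 1)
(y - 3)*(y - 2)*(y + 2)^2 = y^4 - y^3 - 10*y^2 + 4*y + 24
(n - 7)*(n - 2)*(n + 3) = n^3 - 6*n^2 - 13*n + 42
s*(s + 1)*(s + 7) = s^3 + 8*s^2 + 7*s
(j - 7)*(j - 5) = j^2 - 12*j + 35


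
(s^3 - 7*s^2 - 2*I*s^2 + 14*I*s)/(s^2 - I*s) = (s^2 - 7*s - 2*I*s + 14*I)/(s - I)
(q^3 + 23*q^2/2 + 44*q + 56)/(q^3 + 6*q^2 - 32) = (q + 7/2)/(q - 2)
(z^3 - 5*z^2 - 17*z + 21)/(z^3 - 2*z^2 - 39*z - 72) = (z^2 - 8*z + 7)/(z^2 - 5*z - 24)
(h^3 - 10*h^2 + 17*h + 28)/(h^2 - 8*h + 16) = (h^2 - 6*h - 7)/(h - 4)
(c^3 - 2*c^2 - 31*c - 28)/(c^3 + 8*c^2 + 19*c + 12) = (c - 7)/(c + 3)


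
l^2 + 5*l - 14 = (l - 2)*(l + 7)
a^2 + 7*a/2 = a*(a + 7/2)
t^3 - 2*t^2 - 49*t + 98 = (t - 7)*(t - 2)*(t + 7)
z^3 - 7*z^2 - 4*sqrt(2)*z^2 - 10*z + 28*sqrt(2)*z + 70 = (z - 7)*(z - 5*sqrt(2))*(z + sqrt(2))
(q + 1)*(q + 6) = q^2 + 7*q + 6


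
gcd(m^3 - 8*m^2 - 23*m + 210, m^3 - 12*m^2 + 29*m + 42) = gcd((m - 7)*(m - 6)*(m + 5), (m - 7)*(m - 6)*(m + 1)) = m^2 - 13*m + 42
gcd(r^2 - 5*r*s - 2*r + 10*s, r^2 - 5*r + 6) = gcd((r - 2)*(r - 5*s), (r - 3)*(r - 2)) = r - 2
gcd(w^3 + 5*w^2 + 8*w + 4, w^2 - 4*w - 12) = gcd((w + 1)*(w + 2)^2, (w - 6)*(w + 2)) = w + 2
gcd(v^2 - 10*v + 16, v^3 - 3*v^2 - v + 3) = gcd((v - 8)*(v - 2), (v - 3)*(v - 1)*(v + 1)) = 1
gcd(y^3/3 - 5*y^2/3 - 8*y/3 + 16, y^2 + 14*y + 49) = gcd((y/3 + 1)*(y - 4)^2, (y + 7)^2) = 1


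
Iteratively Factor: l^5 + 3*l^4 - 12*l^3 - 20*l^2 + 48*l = (l + 3)*(l^4 - 12*l^2 + 16*l) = (l - 2)*(l + 3)*(l^3 + 2*l^2 - 8*l) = (l - 2)*(l + 3)*(l + 4)*(l^2 - 2*l) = (l - 2)^2*(l + 3)*(l + 4)*(l)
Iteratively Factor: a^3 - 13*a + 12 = (a - 1)*(a^2 + a - 12) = (a - 3)*(a - 1)*(a + 4)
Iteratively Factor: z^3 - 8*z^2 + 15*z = (z)*(z^2 - 8*z + 15) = z*(z - 5)*(z - 3)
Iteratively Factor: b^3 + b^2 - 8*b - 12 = (b + 2)*(b^2 - b - 6) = (b - 3)*(b + 2)*(b + 2)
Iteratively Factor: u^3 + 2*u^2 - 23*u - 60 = (u + 3)*(u^2 - u - 20) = (u - 5)*(u + 3)*(u + 4)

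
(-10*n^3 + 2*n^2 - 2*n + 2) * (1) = -10*n^3 + 2*n^2 - 2*n + 2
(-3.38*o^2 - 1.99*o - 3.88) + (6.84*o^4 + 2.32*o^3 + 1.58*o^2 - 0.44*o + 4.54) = 6.84*o^4 + 2.32*o^3 - 1.8*o^2 - 2.43*o + 0.66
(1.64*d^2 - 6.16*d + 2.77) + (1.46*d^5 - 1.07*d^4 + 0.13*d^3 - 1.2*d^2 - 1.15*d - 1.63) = 1.46*d^5 - 1.07*d^4 + 0.13*d^3 + 0.44*d^2 - 7.31*d + 1.14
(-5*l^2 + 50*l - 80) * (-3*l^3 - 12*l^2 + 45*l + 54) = 15*l^5 - 90*l^4 - 585*l^3 + 2940*l^2 - 900*l - 4320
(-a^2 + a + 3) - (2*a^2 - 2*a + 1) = -3*a^2 + 3*a + 2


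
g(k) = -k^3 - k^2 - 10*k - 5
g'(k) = -3*k^2 - 2*k - 10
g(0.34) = -8.55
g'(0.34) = -11.03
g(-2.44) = 27.97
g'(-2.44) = -22.98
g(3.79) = -111.70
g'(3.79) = -60.67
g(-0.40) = -1.10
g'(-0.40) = -9.68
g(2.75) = -60.86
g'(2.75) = -38.19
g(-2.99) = 42.69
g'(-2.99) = -30.84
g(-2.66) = 33.35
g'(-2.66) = -25.91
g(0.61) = -11.70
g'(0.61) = -12.34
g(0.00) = -5.00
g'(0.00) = -10.00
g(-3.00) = 43.00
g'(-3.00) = -31.00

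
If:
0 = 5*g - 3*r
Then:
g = 3*r/5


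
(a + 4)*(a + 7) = a^2 + 11*a + 28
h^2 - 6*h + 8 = (h - 4)*(h - 2)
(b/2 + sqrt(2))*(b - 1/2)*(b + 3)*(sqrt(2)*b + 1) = sqrt(2)*b^4/2 + 5*sqrt(2)*b^3/4 + 5*b^3/2 + sqrt(2)*b^2/4 + 25*b^2/4 - 15*b/4 + 5*sqrt(2)*b/2 - 3*sqrt(2)/2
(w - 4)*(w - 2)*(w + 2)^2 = w^4 - 2*w^3 - 12*w^2 + 8*w + 32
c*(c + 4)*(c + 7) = c^3 + 11*c^2 + 28*c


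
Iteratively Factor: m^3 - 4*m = (m - 2)*(m^2 + 2*m) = m*(m - 2)*(m + 2)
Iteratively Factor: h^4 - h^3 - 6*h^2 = (h)*(h^3 - h^2 - 6*h) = h^2*(h^2 - h - 6) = h^2*(h + 2)*(h - 3)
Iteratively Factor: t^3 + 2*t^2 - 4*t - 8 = (t - 2)*(t^2 + 4*t + 4) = (t - 2)*(t + 2)*(t + 2)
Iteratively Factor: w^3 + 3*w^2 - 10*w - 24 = (w - 3)*(w^2 + 6*w + 8) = (w - 3)*(w + 2)*(w + 4)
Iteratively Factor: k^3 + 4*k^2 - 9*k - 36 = (k - 3)*(k^2 + 7*k + 12) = (k - 3)*(k + 4)*(k + 3)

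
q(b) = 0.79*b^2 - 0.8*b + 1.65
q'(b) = 1.58*b - 0.8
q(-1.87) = 5.91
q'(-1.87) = -3.75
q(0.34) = 1.47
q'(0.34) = -0.26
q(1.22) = 1.85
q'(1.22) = 1.13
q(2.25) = 3.85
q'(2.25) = 2.76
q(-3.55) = 14.45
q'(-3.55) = -6.41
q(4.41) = 13.49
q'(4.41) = 6.17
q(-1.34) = 4.14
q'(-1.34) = -2.92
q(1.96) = 3.12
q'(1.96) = 2.30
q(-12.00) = 125.01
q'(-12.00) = -19.76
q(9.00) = 58.44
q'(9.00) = 13.42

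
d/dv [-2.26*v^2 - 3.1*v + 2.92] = -4.52*v - 3.1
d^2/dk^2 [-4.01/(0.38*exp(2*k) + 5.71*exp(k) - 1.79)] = (-4.01*(0.76*exp(k) + 5.71)*(1.52*exp(k) + 11.42)*exp(k) + (6.0952*exp(k) + 22.8971)*(0.38*exp(2*k) + 5.71*exp(k) - 1.79))*exp(k)/(0.38*exp(2*k) + 5.71*exp(k) - 1.79)^3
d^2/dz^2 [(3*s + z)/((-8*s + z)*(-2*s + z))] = 2*(412*s^3 - 138*s^2*z + 9*s*z^2 + z^3)/(4096*s^6 - 7680*s^5*z + 5568*s^4*z^2 - 1960*s^3*z^3 + 348*s^2*z^4 - 30*s*z^5 + z^6)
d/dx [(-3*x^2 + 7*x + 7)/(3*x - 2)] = (-9*x^2 + 12*x - 35)/(9*x^2 - 12*x + 4)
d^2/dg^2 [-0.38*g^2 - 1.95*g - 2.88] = -0.760000000000000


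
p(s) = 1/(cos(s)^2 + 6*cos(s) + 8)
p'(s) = (2*sin(s)*cos(s) + 6*sin(s))/(cos(s)^2 + 6*cos(s) + 8)^2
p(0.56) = 0.07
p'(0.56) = 0.02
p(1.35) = 0.11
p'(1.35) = 0.07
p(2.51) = 0.26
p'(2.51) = 0.18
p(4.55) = 0.14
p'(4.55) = -0.11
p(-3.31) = 0.33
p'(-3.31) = 0.07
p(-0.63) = 0.07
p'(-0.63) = -0.02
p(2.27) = 0.22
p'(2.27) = 0.17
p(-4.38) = 0.16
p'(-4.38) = 0.13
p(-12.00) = 0.07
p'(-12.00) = 0.02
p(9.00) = 0.30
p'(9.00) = 0.15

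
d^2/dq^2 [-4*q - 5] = 0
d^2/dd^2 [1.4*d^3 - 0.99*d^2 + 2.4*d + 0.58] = 8.4*d - 1.98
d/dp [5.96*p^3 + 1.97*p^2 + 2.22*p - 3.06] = 17.88*p^2 + 3.94*p + 2.22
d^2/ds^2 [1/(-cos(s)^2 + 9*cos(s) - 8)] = (4*sin(s)^4 - 51*sin(s)^2 + 423*cos(s)/4 - 27*cos(3*s)/4 - 99)/((cos(s) - 8)^3*(cos(s) - 1)^3)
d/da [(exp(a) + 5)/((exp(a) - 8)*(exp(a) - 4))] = (-exp(2*a) - 10*exp(a) + 92)*exp(a)/(exp(4*a) - 24*exp(3*a) + 208*exp(2*a) - 768*exp(a) + 1024)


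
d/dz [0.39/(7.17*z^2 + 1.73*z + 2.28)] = (-5.5926*z - 0.6747)/(7.17*z^2 + 1.73*z + 2.28)^2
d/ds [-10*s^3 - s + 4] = -30*s^2 - 1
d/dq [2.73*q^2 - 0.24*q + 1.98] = 5.46*q - 0.24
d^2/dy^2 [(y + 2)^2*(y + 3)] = 6*y + 14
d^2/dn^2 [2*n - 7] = 0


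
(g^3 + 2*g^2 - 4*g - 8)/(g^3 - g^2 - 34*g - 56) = (g^2 - 4)/(g^2 - 3*g - 28)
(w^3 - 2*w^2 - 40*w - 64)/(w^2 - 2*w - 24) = (w^2 - 6*w - 16)/(w - 6)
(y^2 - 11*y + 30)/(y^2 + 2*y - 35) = (y - 6)/(y + 7)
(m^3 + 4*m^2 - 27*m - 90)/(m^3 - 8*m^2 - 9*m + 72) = (m^2 + m - 30)/(m^2 - 11*m + 24)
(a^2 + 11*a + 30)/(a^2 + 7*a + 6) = (a + 5)/(a + 1)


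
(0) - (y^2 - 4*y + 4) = -y^2 + 4*y - 4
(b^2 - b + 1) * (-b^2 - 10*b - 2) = -b^4 - 9*b^3 + 7*b^2 - 8*b - 2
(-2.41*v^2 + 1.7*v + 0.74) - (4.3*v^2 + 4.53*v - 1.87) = -6.71*v^2 - 2.83*v + 2.61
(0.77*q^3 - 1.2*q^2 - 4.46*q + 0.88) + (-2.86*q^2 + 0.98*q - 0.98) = 0.77*q^3 - 4.06*q^2 - 3.48*q - 0.1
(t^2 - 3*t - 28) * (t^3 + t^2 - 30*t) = t^5 - 2*t^4 - 61*t^3 + 62*t^2 + 840*t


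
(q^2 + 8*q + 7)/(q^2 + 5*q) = (q^2 + 8*q + 7)/(q*(q + 5))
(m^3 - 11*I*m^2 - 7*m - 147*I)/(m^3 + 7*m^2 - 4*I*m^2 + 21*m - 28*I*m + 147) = (m - 7*I)/(m + 7)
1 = 1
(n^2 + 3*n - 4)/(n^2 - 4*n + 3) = (n + 4)/(n - 3)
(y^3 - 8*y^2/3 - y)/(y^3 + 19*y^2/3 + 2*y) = (y - 3)/(y + 6)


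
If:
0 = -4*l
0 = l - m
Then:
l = 0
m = 0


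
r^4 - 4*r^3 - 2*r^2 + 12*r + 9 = (r - 3)^2*(r + 1)^2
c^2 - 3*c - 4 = (c - 4)*(c + 1)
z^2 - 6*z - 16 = (z - 8)*(z + 2)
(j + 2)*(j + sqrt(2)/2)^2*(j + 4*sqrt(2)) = j^4 + 2*j^3 + 5*sqrt(2)*j^3 + 17*j^2/2 + 10*sqrt(2)*j^2 + 2*sqrt(2)*j + 17*j + 4*sqrt(2)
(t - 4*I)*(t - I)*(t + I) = t^3 - 4*I*t^2 + t - 4*I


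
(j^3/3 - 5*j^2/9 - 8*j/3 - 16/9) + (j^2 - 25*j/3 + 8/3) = j^3/3 + 4*j^2/9 - 11*j + 8/9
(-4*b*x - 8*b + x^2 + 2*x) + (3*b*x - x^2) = -b*x - 8*b + 2*x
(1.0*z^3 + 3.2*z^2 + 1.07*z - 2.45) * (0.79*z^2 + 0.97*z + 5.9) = 0.79*z^5 + 3.498*z^4 + 9.8493*z^3 + 17.9824*z^2 + 3.9365*z - 14.455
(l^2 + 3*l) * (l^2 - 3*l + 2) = l^4 - 7*l^2 + 6*l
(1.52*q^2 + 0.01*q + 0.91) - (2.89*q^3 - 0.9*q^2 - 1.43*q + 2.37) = -2.89*q^3 + 2.42*q^2 + 1.44*q - 1.46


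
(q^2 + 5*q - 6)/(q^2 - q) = (q + 6)/q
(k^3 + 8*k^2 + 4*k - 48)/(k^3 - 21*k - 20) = (k^2 + 4*k - 12)/(k^2 - 4*k - 5)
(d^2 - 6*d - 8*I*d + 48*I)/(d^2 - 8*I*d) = (d - 6)/d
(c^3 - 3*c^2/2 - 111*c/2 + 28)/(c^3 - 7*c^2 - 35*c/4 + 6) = 2*(c + 7)/(2*c + 3)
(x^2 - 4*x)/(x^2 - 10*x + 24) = x/(x - 6)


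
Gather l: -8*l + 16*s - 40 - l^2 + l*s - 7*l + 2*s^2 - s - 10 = -l^2 + l*(s - 15) + 2*s^2 + 15*s - 50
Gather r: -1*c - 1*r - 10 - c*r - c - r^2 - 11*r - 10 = -2*c - r^2 + r*(-c - 12) - 20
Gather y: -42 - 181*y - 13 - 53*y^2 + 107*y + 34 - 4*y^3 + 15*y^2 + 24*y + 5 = -4*y^3 - 38*y^2 - 50*y - 16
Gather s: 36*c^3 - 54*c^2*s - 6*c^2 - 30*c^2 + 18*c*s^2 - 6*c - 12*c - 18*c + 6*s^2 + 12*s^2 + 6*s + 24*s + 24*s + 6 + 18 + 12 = 36*c^3 - 36*c^2 - 36*c + s^2*(18*c + 18) + s*(54 - 54*c^2) + 36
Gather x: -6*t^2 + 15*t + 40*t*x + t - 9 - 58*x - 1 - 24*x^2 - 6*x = -6*t^2 + 16*t - 24*x^2 + x*(40*t - 64) - 10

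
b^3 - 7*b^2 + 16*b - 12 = (b - 3)*(b - 2)^2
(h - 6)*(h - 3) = h^2 - 9*h + 18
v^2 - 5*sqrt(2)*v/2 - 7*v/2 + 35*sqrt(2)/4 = (v - 7/2)*(v - 5*sqrt(2)/2)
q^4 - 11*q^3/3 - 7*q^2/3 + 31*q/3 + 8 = (q - 3)*(q - 8/3)*(q + 1)^2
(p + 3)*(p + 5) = p^2 + 8*p + 15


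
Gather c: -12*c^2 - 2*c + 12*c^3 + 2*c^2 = 12*c^3 - 10*c^2 - 2*c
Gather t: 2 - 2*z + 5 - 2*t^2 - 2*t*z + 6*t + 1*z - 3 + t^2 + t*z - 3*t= -t^2 + t*(3 - z) - z + 4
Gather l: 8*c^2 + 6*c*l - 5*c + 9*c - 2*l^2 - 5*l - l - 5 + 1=8*c^2 + 4*c - 2*l^2 + l*(6*c - 6) - 4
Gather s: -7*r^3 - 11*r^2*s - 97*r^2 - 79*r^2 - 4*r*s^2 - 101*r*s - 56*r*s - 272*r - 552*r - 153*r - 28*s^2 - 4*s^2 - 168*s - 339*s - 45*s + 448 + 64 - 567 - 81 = -7*r^3 - 176*r^2 - 977*r + s^2*(-4*r - 32) + s*(-11*r^2 - 157*r - 552) - 136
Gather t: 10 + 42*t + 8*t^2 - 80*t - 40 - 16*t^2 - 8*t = -8*t^2 - 46*t - 30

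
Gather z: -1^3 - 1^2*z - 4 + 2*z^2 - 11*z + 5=2*z^2 - 12*z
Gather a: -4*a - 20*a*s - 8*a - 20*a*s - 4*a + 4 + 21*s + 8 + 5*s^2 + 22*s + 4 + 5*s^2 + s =a*(-40*s - 16) + 10*s^2 + 44*s + 16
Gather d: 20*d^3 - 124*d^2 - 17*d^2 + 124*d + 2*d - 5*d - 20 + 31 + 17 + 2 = 20*d^3 - 141*d^2 + 121*d + 30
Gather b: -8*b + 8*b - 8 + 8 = 0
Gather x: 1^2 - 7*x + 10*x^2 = 10*x^2 - 7*x + 1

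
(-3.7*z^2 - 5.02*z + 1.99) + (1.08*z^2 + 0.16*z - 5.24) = -2.62*z^2 - 4.86*z - 3.25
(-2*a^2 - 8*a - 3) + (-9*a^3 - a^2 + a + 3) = -9*a^3 - 3*a^2 - 7*a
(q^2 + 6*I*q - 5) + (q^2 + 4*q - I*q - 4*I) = 2*q^2 + 4*q + 5*I*q - 5 - 4*I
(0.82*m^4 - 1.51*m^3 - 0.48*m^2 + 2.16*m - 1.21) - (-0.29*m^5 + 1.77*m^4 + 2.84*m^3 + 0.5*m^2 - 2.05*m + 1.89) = 0.29*m^5 - 0.95*m^4 - 4.35*m^3 - 0.98*m^2 + 4.21*m - 3.1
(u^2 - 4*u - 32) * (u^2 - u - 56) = u^4 - 5*u^3 - 84*u^2 + 256*u + 1792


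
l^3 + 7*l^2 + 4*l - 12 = (l - 1)*(l + 2)*(l + 6)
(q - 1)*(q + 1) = q^2 - 1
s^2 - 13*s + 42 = (s - 7)*(s - 6)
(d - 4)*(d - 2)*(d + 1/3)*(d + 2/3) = d^4 - 5*d^3 + 20*d^2/9 + 20*d/3 + 16/9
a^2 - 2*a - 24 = (a - 6)*(a + 4)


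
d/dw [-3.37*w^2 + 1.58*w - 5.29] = 1.58 - 6.74*w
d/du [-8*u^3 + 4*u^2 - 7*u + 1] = -24*u^2 + 8*u - 7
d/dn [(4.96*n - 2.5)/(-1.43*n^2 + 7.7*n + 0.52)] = (7.0928*n^2 - 7.15*n + 21.8292)/(2.0449*n^4 - 22.022*n^3 + 57.8028*n^2 + 8.008*n + 0.2704)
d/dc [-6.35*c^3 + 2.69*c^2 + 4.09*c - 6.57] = -19.05*c^2 + 5.38*c + 4.09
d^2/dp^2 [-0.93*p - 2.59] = 0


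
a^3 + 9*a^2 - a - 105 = (a - 3)*(a + 5)*(a + 7)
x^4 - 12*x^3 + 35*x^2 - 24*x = x*(x - 8)*(x - 3)*(x - 1)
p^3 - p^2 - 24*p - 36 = (p - 6)*(p + 2)*(p + 3)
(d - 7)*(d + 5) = d^2 - 2*d - 35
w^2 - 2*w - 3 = (w - 3)*(w + 1)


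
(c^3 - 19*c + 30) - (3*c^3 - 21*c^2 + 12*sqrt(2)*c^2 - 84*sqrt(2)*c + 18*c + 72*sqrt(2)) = -2*c^3 - 12*sqrt(2)*c^2 + 21*c^2 - 37*c + 84*sqrt(2)*c - 72*sqrt(2) + 30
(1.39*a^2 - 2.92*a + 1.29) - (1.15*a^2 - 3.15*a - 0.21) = 0.24*a^2 + 0.23*a + 1.5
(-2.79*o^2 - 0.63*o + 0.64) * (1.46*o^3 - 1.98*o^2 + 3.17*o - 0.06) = -4.0734*o^5 + 4.6044*o^4 - 6.6625*o^3 - 3.0969*o^2 + 2.0666*o - 0.0384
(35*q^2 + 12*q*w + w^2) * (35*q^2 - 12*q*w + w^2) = 1225*q^4 - 74*q^2*w^2 + w^4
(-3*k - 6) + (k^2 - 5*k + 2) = k^2 - 8*k - 4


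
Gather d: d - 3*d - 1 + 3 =2 - 2*d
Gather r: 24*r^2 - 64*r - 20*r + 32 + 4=24*r^2 - 84*r + 36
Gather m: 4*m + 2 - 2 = 4*m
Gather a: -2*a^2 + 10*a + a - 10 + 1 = -2*a^2 + 11*a - 9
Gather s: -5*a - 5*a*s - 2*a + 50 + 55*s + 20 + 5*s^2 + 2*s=-7*a + 5*s^2 + s*(57 - 5*a) + 70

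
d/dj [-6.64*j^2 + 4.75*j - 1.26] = 4.75 - 13.28*j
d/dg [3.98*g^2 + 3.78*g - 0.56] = 7.96*g + 3.78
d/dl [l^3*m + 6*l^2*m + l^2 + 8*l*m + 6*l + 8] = 3*l^2*m + 12*l*m + 2*l + 8*m + 6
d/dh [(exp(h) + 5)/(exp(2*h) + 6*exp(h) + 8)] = (-2*(exp(h) + 3)*(exp(h) + 5) + exp(2*h) + 6*exp(h) + 8)*exp(h)/(exp(2*h) + 6*exp(h) + 8)^2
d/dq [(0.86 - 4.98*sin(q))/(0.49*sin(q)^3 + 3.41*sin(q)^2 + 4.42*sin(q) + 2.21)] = (4.8804*sin(q)^3 + 15.7176*sin(q)^2 - 5.8652*sin(q) - 14.807)*cos(q)/(0.2401*sin(q)^6 + 3.3418*sin(q)^5 + 15.9597*sin(q)^4 + 32.3102*sin(q)^3 + 34.6086*sin(q)^2 + 19.5364*sin(q) + 4.8841)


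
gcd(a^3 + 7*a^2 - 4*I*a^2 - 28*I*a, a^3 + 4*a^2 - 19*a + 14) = a + 7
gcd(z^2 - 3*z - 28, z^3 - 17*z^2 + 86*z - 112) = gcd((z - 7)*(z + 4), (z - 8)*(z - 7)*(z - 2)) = z - 7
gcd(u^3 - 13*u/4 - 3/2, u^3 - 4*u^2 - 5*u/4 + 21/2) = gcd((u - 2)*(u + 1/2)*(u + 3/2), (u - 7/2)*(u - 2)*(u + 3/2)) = u^2 - u/2 - 3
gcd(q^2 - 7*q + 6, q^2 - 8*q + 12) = q - 6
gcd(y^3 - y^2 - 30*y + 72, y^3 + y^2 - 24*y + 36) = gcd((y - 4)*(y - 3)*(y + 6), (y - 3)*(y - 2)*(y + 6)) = y^2 + 3*y - 18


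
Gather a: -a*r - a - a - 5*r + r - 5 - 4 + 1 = a*(-r - 2) - 4*r - 8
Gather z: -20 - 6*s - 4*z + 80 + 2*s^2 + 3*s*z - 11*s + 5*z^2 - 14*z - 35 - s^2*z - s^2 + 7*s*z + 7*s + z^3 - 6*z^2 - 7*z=s^2 - 10*s + z^3 - z^2 + z*(-s^2 + 10*s - 25) + 25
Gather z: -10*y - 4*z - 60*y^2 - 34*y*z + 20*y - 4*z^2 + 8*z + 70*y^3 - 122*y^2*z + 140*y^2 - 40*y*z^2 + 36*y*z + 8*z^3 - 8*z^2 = 70*y^3 + 80*y^2 + 10*y + 8*z^3 + z^2*(-40*y - 12) + z*(-122*y^2 + 2*y + 4)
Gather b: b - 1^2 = b - 1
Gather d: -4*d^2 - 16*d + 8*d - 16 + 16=-4*d^2 - 8*d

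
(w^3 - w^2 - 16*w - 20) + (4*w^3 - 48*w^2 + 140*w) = 5*w^3 - 49*w^2 + 124*w - 20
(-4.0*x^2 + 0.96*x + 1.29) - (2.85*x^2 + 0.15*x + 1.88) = -6.85*x^2 + 0.81*x - 0.59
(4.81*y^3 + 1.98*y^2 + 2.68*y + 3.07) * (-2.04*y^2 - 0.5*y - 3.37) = -9.8124*y^5 - 6.4442*y^4 - 22.6669*y^3 - 14.2754*y^2 - 10.5666*y - 10.3459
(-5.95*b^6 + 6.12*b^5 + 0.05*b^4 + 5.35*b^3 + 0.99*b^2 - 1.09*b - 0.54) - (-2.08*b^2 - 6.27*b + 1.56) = -5.95*b^6 + 6.12*b^5 + 0.05*b^4 + 5.35*b^3 + 3.07*b^2 + 5.18*b - 2.1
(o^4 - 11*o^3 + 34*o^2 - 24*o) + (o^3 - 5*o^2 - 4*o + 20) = o^4 - 10*o^3 + 29*o^2 - 28*o + 20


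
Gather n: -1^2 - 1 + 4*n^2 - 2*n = 4*n^2 - 2*n - 2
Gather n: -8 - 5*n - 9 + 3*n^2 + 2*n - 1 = 3*n^2 - 3*n - 18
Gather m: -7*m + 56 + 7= 63 - 7*m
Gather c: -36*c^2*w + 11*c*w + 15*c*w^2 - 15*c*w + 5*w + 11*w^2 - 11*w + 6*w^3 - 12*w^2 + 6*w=-36*c^2*w + c*(15*w^2 - 4*w) + 6*w^3 - w^2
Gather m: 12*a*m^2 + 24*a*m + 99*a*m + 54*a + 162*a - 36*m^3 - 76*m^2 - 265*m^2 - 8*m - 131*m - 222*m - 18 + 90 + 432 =216*a - 36*m^3 + m^2*(12*a - 341) + m*(123*a - 361) + 504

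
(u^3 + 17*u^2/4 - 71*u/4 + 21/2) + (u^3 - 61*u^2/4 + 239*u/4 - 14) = 2*u^3 - 11*u^2 + 42*u - 7/2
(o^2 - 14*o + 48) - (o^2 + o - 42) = 90 - 15*o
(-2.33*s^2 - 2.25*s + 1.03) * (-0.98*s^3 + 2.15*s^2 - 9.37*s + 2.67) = 2.2834*s^5 - 2.8045*s^4 + 15.9852*s^3 + 17.0759*s^2 - 15.6586*s + 2.7501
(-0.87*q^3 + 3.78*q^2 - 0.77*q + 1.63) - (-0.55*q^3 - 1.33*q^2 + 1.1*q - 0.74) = -0.32*q^3 + 5.11*q^2 - 1.87*q + 2.37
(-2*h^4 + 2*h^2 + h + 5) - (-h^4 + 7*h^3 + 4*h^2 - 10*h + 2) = -h^4 - 7*h^3 - 2*h^2 + 11*h + 3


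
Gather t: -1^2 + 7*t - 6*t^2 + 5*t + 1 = -6*t^2 + 12*t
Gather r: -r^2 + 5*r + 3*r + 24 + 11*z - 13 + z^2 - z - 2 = -r^2 + 8*r + z^2 + 10*z + 9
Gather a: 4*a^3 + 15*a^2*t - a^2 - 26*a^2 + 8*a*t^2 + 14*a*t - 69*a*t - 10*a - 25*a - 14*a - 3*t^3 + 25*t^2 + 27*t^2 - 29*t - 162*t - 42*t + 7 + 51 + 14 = 4*a^3 + a^2*(15*t - 27) + a*(8*t^2 - 55*t - 49) - 3*t^3 + 52*t^2 - 233*t + 72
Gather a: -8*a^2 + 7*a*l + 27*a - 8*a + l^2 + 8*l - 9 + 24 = -8*a^2 + a*(7*l + 19) + l^2 + 8*l + 15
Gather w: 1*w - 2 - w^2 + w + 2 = -w^2 + 2*w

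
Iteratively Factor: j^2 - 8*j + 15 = (j - 5)*(j - 3)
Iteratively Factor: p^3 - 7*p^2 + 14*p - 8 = (p - 4)*(p^2 - 3*p + 2) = (p - 4)*(p - 2)*(p - 1)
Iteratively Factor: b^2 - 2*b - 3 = (b + 1)*(b - 3)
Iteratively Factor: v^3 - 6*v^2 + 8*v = (v)*(v^2 - 6*v + 8) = v*(v - 2)*(v - 4)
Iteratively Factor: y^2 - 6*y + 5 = (y - 1)*(y - 5)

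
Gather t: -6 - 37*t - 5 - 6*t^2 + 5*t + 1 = -6*t^2 - 32*t - 10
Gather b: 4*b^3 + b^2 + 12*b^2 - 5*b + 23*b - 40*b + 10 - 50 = 4*b^3 + 13*b^2 - 22*b - 40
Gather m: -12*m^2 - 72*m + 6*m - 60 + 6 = -12*m^2 - 66*m - 54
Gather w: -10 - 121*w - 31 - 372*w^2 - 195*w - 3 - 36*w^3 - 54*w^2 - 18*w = -36*w^3 - 426*w^2 - 334*w - 44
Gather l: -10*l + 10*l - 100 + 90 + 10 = 0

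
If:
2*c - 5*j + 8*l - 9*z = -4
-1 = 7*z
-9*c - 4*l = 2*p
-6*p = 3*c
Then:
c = -2*p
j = 28*p/5 + 37/35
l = 4*p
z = -1/7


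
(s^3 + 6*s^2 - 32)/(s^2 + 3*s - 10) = (s^2 + 8*s + 16)/(s + 5)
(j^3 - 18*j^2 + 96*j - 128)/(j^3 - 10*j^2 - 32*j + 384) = (j - 2)/(j + 6)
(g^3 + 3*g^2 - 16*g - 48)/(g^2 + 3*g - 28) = (g^2 + 7*g + 12)/(g + 7)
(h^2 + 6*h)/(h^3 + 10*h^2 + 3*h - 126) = h/(h^2 + 4*h - 21)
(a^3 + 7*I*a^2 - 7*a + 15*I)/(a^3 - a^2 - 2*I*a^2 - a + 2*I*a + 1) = (a^2 + 8*I*a - 15)/(a^2 - a*(1 + I) + I)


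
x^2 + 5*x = x*(x + 5)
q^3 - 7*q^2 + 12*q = q*(q - 4)*(q - 3)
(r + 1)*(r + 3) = r^2 + 4*r + 3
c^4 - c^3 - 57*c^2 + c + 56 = (c - 8)*(c - 1)*(c + 1)*(c + 7)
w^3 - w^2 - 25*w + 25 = (w - 5)*(w - 1)*(w + 5)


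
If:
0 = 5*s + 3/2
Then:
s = -3/10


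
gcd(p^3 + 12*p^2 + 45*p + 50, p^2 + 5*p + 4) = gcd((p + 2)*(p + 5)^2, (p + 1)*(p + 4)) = 1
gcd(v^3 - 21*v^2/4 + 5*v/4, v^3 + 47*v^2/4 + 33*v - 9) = v - 1/4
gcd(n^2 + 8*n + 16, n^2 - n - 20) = n + 4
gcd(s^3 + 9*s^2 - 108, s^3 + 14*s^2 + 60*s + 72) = s^2 + 12*s + 36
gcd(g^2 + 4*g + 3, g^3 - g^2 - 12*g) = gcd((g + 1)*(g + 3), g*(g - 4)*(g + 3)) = g + 3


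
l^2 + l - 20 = (l - 4)*(l + 5)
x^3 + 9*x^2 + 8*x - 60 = (x - 2)*(x + 5)*(x + 6)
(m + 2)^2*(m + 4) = m^3 + 8*m^2 + 20*m + 16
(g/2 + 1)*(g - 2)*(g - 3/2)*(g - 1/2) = g^4/2 - g^3 - 13*g^2/8 + 4*g - 3/2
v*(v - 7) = v^2 - 7*v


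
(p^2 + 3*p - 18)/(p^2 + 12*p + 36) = (p - 3)/(p + 6)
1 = 1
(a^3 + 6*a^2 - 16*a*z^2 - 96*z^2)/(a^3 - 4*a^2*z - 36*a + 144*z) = (a + 4*z)/(a - 6)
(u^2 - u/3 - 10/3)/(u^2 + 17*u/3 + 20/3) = (u - 2)/(u + 4)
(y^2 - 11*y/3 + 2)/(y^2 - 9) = (y - 2/3)/(y + 3)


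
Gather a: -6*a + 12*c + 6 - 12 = -6*a + 12*c - 6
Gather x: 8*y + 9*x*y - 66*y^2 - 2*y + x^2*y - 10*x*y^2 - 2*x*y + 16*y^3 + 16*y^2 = x^2*y + x*(-10*y^2 + 7*y) + 16*y^3 - 50*y^2 + 6*y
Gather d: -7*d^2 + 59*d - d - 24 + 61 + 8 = -7*d^2 + 58*d + 45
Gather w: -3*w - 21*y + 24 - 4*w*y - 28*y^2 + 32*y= w*(-4*y - 3) - 28*y^2 + 11*y + 24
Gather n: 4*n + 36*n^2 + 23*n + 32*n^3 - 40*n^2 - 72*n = 32*n^3 - 4*n^2 - 45*n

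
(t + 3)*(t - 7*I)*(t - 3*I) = t^3 + 3*t^2 - 10*I*t^2 - 21*t - 30*I*t - 63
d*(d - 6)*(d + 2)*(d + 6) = d^4 + 2*d^3 - 36*d^2 - 72*d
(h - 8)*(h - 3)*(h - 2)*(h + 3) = h^4 - 10*h^3 + 7*h^2 + 90*h - 144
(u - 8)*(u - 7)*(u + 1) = u^3 - 14*u^2 + 41*u + 56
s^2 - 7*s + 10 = (s - 5)*(s - 2)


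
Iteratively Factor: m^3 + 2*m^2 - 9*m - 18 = (m + 3)*(m^2 - m - 6) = (m + 2)*(m + 3)*(m - 3)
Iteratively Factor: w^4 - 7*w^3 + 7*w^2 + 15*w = (w + 1)*(w^3 - 8*w^2 + 15*w) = (w - 5)*(w + 1)*(w^2 - 3*w) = (w - 5)*(w - 3)*(w + 1)*(w)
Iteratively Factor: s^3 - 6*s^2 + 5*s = (s)*(s^2 - 6*s + 5) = s*(s - 5)*(s - 1)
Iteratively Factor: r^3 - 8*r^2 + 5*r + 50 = (r - 5)*(r^2 - 3*r - 10) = (r - 5)^2*(r + 2)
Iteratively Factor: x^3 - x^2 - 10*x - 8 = (x + 1)*(x^2 - 2*x - 8) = (x + 1)*(x + 2)*(x - 4)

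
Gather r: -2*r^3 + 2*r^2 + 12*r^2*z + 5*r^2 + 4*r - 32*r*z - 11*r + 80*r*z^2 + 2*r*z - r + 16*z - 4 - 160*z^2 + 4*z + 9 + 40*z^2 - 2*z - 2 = -2*r^3 + r^2*(12*z + 7) + r*(80*z^2 - 30*z - 8) - 120*z^2 + 18*z + 3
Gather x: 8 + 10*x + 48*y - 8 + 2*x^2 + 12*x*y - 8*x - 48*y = 2*x^2 + x*(12*y + 2)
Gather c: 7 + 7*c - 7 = 7*c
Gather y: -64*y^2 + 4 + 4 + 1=9 - 64*y^2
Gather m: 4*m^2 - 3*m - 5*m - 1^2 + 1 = 4*m^2 - 8*m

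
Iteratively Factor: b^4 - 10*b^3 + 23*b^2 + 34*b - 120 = (b - 3)*(b^3 - 7*b^2 + 2*b + 40) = (b - 3)*(b + 2)*(b^2 - 9*b + 20) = (b - 4)*(b - 3)*(b + 2)*(b - 5)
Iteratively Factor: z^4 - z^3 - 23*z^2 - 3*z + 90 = (z + 3)*(z^3 - 4*z^2 - 11*z + 30) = (z + 3)^2*(z^2 - 7*z + 10) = (z - 5)*(z + 3)^2*(z - 2)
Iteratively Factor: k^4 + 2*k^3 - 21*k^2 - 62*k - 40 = (k + 4)*(k^3 - 2*k^2 - 13*k - 10) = (k + 2)*(k + 4)*(k^2 - 4*k - 5) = (k - 5)*(k + 2)*(k + 4)*(k + 1)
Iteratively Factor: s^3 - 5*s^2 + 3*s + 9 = (s - 3)*(s^2 - 2*s - 3) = (s - 3)^2*(s + 1)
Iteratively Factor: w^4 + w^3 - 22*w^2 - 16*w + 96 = (w + 3)*(w^3 - 2*w^2 - 16*w + 32) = (w + 3)*(w + 4)*(w^2 - 6*w + 8) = (w - 4)*(w + 3)*(w + 4)*(w - 2)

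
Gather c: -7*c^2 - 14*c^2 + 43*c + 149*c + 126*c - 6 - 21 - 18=-21*c^2 + 318*c - 45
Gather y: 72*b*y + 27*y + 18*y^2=18*y^2 + y*(72*b + 27)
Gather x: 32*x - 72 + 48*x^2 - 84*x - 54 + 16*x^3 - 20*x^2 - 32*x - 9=16*x^3 + 28*x^2 - 84*x - 135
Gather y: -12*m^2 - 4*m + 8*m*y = -12*m^2 + 8*m*y - 4*m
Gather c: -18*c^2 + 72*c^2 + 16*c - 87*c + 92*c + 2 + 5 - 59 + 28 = 54*c^2 + 21*c - 24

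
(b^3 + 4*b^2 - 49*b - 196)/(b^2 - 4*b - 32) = (b^2 - 49)/(b - 8)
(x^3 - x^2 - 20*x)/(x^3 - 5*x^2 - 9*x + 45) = x*(x + 4)/(x^2 - 9)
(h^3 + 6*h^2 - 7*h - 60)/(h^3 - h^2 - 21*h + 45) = (h + 4)/(h - 3)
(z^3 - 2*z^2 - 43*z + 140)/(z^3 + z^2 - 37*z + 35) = (z - 4)/(z - 1)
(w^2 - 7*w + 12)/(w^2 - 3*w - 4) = (w - 3)/(w + 1)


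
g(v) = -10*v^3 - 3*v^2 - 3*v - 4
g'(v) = -30*v^2 - 6*v - 3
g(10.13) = -10737.33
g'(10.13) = -3142.29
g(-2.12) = 84.16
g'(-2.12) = -125.11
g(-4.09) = 642.26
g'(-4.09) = -480.30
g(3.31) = -409.45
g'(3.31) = -351.54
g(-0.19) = -3.47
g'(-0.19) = -2.94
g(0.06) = -4.19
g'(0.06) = -3.47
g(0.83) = -14.27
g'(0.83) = -28.65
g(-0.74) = 0.63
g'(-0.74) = -14.99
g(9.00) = -7564.00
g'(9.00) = -2487.00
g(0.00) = -4.00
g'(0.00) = -3.00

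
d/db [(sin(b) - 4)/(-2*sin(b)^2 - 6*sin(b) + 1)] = (2*sin(b)^2 - 16*sin(b) - 23)*cos(b)/(6*sin(b) - cos(2*b))^2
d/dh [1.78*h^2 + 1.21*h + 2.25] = 3.56*h + 1.21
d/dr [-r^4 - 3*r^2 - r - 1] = -4*r^3 - 6*r - 1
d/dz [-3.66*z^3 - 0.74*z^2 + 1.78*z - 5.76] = -10.98*z^2 - 1.48*z + 1.78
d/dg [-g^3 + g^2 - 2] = g*(2 - 3*g)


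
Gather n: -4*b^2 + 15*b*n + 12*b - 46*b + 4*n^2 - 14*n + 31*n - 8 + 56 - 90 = -4*b^2 - 34*b + 4*n^2 + n*(15*b + 17) - 42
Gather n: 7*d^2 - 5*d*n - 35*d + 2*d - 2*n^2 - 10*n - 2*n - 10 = 7*d^2 - 33*d - 2*n^2 + n*(-5*d - 12) - 10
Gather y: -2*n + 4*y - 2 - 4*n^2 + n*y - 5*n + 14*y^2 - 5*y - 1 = -4*n^2 - 7*n + 14*y^2 + y*(n - 1) - 3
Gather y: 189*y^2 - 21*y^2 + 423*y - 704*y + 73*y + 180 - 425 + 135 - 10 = 168*y^2 - 208*y - 120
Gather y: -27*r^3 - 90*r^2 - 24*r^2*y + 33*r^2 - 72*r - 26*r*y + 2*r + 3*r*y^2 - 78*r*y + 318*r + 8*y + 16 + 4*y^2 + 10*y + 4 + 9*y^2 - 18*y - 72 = -27*r^3 - 57*r^2 + 248*r + y^2*(3*r + 13) + y*(-24*r^2 - 104*r) - 52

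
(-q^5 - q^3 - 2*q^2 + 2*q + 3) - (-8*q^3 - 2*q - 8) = -q^5 + 7*q^3 - 2*q^2 + 4*q + 11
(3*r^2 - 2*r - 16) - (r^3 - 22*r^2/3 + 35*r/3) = -r^3 + 31*r^2/3 - 41*r/3 - 16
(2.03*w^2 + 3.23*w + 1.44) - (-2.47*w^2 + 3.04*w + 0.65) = 4.5*w^2 + 0.19*w + 0.79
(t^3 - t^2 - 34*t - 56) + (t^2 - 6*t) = t^3 - 40*t - 56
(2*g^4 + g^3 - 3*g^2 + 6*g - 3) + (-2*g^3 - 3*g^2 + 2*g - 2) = 2*g^4 - g^3 - 6*g^2 + 8*g - 5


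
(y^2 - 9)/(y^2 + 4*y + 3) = (y - 3)/(y + 1)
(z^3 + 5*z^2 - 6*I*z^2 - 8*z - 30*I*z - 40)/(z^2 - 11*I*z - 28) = (z^2 + z*(5 - 2*I) - 10*I)/(z - 7*I)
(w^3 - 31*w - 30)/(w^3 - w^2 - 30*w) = (w + 1)/w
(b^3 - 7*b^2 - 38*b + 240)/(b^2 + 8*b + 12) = (b^2 - 13*b + 40)/(b + 2)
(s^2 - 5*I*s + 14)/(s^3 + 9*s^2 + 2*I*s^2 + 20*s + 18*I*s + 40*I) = (s - 7*I)/(s^2 + 9*s + 20)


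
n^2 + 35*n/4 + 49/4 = (n + 7/4)*(n + 7)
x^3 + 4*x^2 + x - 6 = (x - 1)*(x + 2)*(x + 3)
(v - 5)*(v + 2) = v^2 - 3*v - 10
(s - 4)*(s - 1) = s^2 - 5*s + 4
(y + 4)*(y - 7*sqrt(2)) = y^2 - 7*sqrt(2)*y + 4*y - 28*sqrt(2)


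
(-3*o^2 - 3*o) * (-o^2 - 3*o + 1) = 3*o^4 + 12*o^3 + 6*o^2 - 3*o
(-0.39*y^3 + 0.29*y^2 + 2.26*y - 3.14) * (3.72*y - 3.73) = -1.4508*y^4 + 2.5335*y^3 + 7.3255*y^2 - 20.1106*y + 11.7122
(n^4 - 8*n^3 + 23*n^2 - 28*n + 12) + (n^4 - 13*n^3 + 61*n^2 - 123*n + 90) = 2*n^4 - 21*n^3 + 84*n^2 - 151*n + 102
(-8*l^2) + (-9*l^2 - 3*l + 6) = -17*l^2 - 3*l + 6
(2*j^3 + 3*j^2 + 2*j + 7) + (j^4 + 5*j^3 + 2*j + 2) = j^4 + 7*j^3 + 3*j^2 + 4*j + 9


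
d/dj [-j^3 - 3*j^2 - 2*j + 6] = -3*j^2 - 6*j - 2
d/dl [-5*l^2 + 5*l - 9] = 5 - 10*l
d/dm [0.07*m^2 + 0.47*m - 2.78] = 0.14*m + 0.47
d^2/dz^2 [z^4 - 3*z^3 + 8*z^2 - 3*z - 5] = 12*z^2 - 18*z + 16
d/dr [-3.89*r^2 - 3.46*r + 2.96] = -7.78*r - 3.46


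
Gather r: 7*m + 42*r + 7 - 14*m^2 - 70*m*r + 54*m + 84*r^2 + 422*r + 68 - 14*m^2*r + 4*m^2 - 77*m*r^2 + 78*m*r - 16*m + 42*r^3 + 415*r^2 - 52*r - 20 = -10*m^2 + 45*m + 42*r^3 + r^2*(499 - 77*m) + r*(-14*m^2 + 8*m + 412) + 55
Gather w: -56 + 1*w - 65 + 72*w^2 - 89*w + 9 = 72*w^2 - 88*w - 112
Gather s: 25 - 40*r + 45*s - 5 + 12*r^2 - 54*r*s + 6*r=12*r^2 - 34*r + s*(45 - 54*r) + 20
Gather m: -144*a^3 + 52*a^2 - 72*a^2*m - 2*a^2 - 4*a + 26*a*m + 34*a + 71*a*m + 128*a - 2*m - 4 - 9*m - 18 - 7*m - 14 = -144*a^3 + 50*a^2 + 158*a + m*(-72*a^2 + 97*a - 18) - 36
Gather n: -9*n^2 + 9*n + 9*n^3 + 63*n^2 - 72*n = 9*n^3 + 54*n^2 - 63*n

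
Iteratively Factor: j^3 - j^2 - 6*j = (j - 3)*(j^2 + 2*j) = (j - 3)*(j + 2)*(j)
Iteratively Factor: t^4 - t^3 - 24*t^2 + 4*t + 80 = (t + 2)*(t^3 - 3*t^2 - 18*t + 40) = (t - 2)*(t + 2)*(t^2 - t - 20) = (t - 5)*(t - 2)*(t + 2)*(t + 4)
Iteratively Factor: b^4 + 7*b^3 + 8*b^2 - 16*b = (b - 1)*(b^3 + 8*b^2 + 16*b) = b*(b - 1)*(b^2 + 8*b + 16) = b*(b - 1)*(b + 4)*(b + 4)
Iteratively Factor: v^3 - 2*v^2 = (v - 2)*(v^2) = v*(v - 2)*(v)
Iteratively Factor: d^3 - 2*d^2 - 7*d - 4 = (d - 4)*(d^2 + 2*d + 1) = (d - 4)*(d + 1)*(d + 1)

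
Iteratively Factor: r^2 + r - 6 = (r - 2)*(r + 3)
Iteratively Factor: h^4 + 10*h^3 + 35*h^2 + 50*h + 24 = (h + 2)*(h^3 + 8*h^2 + 19*h + 12) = (h + 2)*(h + 4)*(h^2 + 4*h + 3) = (h + 1)*(h + 2)*(h + 4)*(h + 3)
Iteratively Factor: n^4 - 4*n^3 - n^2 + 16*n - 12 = (n - 2)*(n^3 - 2*n^2 - 5*n + 6) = (n - 2)*(n - 1)*(n^2 - n - 6) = (n - 2)*(n - 1)*(n + 2)*(n - 3)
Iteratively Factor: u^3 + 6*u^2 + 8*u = (u + 2)*(u^2 + 4*u) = u*(u + 2)*(u + 4)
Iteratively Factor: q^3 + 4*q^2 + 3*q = (q + 1)*(q^2 + 3*q) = (q + 1)*(q + 3)*(q)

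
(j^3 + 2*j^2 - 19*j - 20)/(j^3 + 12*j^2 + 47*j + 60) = (j^2 - 3*j - 4)/(j^2 + 7*j + 12)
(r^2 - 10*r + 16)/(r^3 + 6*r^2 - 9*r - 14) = (r - 8)/(r^2 + 8*r + 7)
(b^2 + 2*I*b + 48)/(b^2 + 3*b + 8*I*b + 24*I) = (b - 6*I)/(b + 3)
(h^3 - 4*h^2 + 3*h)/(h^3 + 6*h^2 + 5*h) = (h^2 - 4*h + 3)/(h^2 + 6*h + 5)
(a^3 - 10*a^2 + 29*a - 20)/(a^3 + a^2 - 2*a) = (a^2 - 9*a + 20)/(a*(a + 2))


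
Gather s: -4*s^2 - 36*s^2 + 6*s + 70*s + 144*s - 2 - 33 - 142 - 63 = -40*s^2 + 220*s - 240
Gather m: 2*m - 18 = 2*m - 18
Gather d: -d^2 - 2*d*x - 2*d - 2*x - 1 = -d^2 + d*(-2*x - 2) - 2*x - 1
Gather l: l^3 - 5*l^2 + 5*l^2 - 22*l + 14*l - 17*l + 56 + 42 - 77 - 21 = l^3 - 25*l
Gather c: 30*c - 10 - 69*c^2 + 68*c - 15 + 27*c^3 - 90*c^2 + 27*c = 27*c^3 - 159*c^2 + 125*c - 25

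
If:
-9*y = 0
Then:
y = 0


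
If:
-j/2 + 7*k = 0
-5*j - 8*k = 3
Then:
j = -7/13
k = -1/26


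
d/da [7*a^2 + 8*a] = 14*a + 8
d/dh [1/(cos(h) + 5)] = sin(h)/(cos(h) + 5)^2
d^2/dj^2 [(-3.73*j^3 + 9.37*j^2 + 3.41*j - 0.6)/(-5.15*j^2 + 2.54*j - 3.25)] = (2.27373675443232e-13*j^5 - 502.754204*j^3 + 851.716349999999*j^2 + 531.7464*j - 266.58343)/(136.590875*j^6 - 202.10145*j^5 + 358.271595*j^4 - 271.466564*j^3 + 226.093725*j^2 - 80.48625*j + 34.328125)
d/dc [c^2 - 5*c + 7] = 2*c - 5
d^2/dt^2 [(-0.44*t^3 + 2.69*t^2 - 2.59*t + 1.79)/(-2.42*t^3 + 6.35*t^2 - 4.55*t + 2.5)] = (-7.105427357601e-15*t^7 - 17.984472*t^6 + 61.9394159999999*t^5 - 154.937112000001*t^4 + 212.908*t^3 - 137.09529*t^2 + 15.13095*t + 8.01505)/(14.172488*t^9 - 111.56442*t^8 + 372.68121*t^7 - 719.489975*t^6 + 931.207275*t^5 - 861.966375*t^4 + 572.958875*t^3 - 274.33125*t^2 + 85.3125*t - 15.625)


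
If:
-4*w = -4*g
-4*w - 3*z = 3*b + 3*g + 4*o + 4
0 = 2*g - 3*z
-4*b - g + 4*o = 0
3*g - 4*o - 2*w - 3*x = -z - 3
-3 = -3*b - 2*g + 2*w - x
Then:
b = 47/34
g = -93/68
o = 283/272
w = -93/68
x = -39/34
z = -31/34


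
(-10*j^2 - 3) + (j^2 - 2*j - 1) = -9*j^2 - 2*j - 4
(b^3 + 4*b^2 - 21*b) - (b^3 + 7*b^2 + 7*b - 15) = -3*b^2 - 28*b + 15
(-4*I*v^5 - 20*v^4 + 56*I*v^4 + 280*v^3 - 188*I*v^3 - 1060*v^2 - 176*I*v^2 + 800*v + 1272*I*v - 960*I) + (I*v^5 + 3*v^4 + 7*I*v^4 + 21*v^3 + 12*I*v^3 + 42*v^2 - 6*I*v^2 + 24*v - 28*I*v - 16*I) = -3*I*v^5 - 17*v^4 + 63*I*v^4 + 301*v^3 - 176*I*v^3 - 1018*v^2 - 182*I*v^2 + 824*v + 1244*I*v - 976*I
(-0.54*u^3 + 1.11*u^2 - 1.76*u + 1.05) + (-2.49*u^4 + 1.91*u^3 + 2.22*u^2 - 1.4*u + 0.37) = -2.49*u^4 + 1.37*u^3 + 3.33*u^2 - 3.16*u + 1.42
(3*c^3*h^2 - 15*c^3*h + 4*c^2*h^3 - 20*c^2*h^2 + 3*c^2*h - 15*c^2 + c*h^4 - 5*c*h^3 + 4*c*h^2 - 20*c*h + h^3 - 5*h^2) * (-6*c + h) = -18*c^4*h^2 + 90*c^4*h - 21*c^3*h^3 + 105*c^3*h^2 - 18*c^3*h + 90*c^3 - 2*c^2*h^4 + 10*c^2*h^3 - 21*c^2*h^2 + 105*c^2*h + c*h^5 - 5*c*h^4 - 2*c*h^3 + 10*c*h^2 + h^4 - 5*h^3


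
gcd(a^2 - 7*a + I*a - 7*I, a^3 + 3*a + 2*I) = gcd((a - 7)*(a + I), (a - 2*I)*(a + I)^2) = a + I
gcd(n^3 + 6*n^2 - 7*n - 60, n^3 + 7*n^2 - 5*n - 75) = n^2 + 2*n - 15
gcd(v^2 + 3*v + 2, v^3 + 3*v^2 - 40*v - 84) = v + 2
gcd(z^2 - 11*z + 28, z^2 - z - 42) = z - 7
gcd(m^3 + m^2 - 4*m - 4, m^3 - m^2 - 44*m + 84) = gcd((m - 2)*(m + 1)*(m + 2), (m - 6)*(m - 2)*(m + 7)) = m - 2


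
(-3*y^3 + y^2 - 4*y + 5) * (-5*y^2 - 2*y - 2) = 15*y^5 + y^4 + 24*y^3 - 19*y^2 - 2*y - 10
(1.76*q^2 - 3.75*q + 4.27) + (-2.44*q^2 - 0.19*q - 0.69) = -0.68*q^2 - 3.94*q + 3.58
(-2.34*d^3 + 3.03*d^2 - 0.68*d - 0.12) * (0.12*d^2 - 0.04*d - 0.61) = -0.2808*d^5 + 0.4572*d^4 + 1.2246*d^3 - 1.8355*d^2 + 0.4196*d + 0.0732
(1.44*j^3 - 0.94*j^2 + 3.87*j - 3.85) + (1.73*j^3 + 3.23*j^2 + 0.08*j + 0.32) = 3.17*j^3 + 2.29*j^2 + 3.95*j - 3.53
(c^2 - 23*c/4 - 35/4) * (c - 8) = c^3 - 55*c^2/4 + 149*c/4 + 70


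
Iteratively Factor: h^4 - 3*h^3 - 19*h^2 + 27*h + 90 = (h - 3)*(h^3 - 19*h - 30) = (h - 3)*(h + 2)*(h^2 - 2*h - 15) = (h - 5)*(h - 3)*(h + 2)*(h + 3)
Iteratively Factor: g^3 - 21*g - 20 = (g + 4)*(g^2 - 4*g - 5) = (g - 5)*(g + 4)*(g + 1)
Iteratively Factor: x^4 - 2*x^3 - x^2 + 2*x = (x - 2)*(x^3 - x) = (x - 2)*(x + 1)*(x^2 - x) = x*(x - 2)*(x + 1)*(x - 1)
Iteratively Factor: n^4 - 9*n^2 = (n + 3)*(n^3 - 3*n^2) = (n - 3)*(n + 3)*(n^2) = n*(n - 3)*(n + 3)*(n)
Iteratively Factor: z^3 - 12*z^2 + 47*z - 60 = (z - 3)*(z^2 - 9*z + 20) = (z - 4)*(z - 3)*(z - 5)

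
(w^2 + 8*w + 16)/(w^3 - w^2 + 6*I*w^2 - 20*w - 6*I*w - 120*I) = (w + 4)/(w^2 + w*(-5 + 6*I) - 30*I)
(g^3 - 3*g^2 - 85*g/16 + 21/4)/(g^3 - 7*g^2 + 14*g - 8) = (g^2 + g - 21/16)/(g^2 - 3*g + 2)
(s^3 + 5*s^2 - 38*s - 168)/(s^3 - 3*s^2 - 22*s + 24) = (s + 7)/(s - 1)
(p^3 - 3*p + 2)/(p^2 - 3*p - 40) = (-p^3 + 3*p - 2)/(-p^2 + 3*p + 40)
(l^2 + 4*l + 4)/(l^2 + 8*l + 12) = (l + 2)/(l + 6)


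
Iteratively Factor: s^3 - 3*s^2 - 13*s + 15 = (s + 3)*(s^2 - 6*s + 5) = (s - 5)*(s + 3)*(s - 1)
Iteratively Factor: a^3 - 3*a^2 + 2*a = (a - 1)*(a^2 - 2*a) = a*(a - 1)*(a - 2)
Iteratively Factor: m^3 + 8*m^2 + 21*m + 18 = (m + 3)*(m^2 + 5*m + 6) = (m + 2)*(m + 3)*(m + 3)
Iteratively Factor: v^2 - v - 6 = (v + 2)*(v - 3)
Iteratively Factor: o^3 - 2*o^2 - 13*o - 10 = (o + 2)*(o^2 - 4*o - 5) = (o - 5)*(o + 2)*(o + 1)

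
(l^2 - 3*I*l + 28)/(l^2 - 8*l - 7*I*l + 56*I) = (l + 4*I)/(l - 8)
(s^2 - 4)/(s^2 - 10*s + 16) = (s + 2)/(s - 8)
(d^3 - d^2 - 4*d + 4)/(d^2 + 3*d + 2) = (d^2 - 3*d + 2)/(d + 1)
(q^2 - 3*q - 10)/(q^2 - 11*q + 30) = (q + 2)/(q - 6)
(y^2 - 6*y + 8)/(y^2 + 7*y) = (y^2 - 6*y + 8)/(y*(y + 7))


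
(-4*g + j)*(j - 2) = -4*g*j + 8*g + j^2 - 2*j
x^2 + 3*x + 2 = (x + 1)*(x + 2)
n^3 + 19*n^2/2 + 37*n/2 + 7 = (n + 1/2)*(n + 2)*(n + 7)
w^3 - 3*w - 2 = (w - 2)*(w + 1)^2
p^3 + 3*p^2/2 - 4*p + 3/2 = (p - 1)*(p - 1/2)*(p + 3)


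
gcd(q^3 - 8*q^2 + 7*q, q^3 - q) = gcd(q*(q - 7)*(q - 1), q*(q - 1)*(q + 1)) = q^2 - q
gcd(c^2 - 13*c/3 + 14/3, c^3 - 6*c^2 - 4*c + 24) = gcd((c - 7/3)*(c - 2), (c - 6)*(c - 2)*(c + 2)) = c - 2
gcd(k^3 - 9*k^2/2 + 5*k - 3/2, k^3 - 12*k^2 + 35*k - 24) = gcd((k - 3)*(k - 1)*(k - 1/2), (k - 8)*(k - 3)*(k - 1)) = k^2 - 4*k + 3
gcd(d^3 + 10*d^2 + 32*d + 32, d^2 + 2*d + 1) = 1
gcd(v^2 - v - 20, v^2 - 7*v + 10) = v - 5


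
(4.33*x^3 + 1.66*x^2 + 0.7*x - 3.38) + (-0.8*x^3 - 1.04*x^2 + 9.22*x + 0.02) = 3.53*x^3 + 0.62*x^2 + 9.92*x - 3.36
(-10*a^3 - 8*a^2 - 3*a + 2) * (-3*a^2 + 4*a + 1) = 30*a^5 - 16*a^4 - 33*a^3 - 26*a^2 + 5*a + 2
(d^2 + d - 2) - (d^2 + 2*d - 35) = 33 - d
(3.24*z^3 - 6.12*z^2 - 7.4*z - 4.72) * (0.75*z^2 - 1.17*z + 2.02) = 2.43*z^5 - 8.3808*z^4 + 8.1552*z^3 - 7.2444*z^2 - 9.4256*z - 9.5344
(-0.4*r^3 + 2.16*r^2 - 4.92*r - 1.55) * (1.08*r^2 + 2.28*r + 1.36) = -0.432*r^5 + 1.4208*r^4 - 0.932799999999999*r^3 - 9.954*r^2 - 10.2252*r - 2.108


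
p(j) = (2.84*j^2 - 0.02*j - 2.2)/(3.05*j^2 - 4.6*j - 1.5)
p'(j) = (4.6 - 6.1*j)*(2.84*j^2 - 0.02*j - 2.2)/(3.05*j^2 - 4.6*j - 1.5)^2 + (5.68*j - 0.02)/(3.05*j^2 - 4.6*j - 1.5)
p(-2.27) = 0.51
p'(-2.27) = -0.15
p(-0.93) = 0.05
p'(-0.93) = -0.88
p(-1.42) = 0.32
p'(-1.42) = -0.35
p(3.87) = 1.53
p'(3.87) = -0.27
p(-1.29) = 0.27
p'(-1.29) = -0.42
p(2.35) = 2.96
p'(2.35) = -3.42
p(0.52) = 0.47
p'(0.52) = -1.18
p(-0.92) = 0.04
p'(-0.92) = -0.91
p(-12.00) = 0.83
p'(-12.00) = -0.01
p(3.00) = 1.92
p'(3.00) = -0.76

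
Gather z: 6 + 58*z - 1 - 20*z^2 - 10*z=-20*z^2 + 48*z + 5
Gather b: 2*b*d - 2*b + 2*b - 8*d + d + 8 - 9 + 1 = 2*b*d - 7*d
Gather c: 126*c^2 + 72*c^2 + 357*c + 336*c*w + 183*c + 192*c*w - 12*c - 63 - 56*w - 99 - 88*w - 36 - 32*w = 198*c^2 + c*(528*w + 528) - 176*w - 198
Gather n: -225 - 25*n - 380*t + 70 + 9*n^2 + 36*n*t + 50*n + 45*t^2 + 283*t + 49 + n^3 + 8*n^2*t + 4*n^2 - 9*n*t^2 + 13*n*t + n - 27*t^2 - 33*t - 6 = n^3 + n^2*(8*t + 13) + n*(-9*t^2 + 49*t + 26) + 18*t^2 - 130*t - 112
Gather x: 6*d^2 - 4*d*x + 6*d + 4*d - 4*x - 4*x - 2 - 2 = 6*d^2 + 10*d + x*(-4*d - 8) - 4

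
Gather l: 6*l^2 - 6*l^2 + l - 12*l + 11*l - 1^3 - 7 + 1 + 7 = 0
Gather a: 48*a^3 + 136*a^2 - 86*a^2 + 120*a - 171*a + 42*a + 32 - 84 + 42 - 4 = 48*a^3 + 50*a^2 - 9*a - 14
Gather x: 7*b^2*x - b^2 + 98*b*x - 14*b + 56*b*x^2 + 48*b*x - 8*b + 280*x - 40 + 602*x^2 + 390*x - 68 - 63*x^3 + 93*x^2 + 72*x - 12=-b^2 - 22*b - 63*x^3 + x^2*(56*b + 695) + x*(7*b^2 + 146*b + 742) - 120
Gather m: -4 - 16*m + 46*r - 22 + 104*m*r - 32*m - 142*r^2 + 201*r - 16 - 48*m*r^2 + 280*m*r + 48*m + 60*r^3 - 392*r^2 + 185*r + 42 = m*(-48*r^2 + 384*r) + 60*r^3 - 534*r^2 + 432*r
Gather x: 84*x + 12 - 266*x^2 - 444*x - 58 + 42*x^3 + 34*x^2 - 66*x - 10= 42*x^3 - 232*x^2 - 426*x - 56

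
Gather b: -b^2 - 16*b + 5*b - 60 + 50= -b^2 - 11*b - 10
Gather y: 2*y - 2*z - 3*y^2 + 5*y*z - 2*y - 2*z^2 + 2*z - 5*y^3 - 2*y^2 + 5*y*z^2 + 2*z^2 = -5*y^3 - 5*y^2 + y*(5*z^2 + 5*z)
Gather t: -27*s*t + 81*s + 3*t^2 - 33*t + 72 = 81*s + 3*t^2 + t*(-27*s - 33) + 72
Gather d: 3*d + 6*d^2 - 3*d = 6*d^2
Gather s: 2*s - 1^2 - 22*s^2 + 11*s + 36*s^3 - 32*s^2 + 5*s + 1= 36*s^3 - 54*s^2 + 18*s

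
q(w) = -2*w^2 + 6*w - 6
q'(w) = 6 - 4*w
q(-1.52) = -19.74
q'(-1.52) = 12.08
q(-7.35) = -158.14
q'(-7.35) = 35.40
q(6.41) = -49.72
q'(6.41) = -19.64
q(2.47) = -3.38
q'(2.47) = -3.88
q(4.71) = -22.11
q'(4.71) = -12.84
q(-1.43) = -18.67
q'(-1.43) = 11.72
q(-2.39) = -31.76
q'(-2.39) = 15.56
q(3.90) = -13.02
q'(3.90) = -9.60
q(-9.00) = -222.00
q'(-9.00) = 42.00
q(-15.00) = -546.00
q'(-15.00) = 66.00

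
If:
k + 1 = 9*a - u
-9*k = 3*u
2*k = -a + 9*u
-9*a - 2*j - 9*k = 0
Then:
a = 29/259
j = -18/37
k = -1/259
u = 3/259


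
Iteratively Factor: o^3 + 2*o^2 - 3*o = (o - 1)*(o^2 + 3*o) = o*(o - 1)*(o + 3)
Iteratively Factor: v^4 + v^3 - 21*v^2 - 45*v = (v)*(v^3 + v^2 - 21*v - 45) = v*(v + 3)*(v^2 - 2*v - 15) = v*(v + 3)^2*(v - 5)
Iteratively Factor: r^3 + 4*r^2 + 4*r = (r + 2)*(r^2 + 2*r) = (r + 2)^2*(r)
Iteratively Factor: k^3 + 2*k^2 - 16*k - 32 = (k + 2)*(k^2 - 16) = (k - 4)*(k + 2)*(k + 4)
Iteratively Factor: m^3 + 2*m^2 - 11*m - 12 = (m + 1)*(m^2 + m - 12) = (m + 1)*(m + 4)*(m - 3)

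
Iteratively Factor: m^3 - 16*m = (m - 4)*(m^2 + 4*m) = m*(m - 4)*(m + 4)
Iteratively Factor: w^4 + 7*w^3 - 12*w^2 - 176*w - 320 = (w + 4)*(w^3 + 3*w^2 - 24*w - 80) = (w + 4)^2*(w^2 - w - 20) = (w + 4)^3*(w - 5)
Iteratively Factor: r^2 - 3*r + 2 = (r - 1)*(r - 2)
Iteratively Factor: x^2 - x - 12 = (x + 3)*(x - 4)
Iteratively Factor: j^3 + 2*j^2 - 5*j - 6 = (j + 1)*(j^2 + j - 6) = (j - 2)*(j + 1)*(j + 3)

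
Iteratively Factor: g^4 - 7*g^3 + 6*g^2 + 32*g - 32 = (g - 4)*(g^3 - 3*g^2 - 6*g + 8) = (g - 4)*(g - 1)*(g^2 - 2*g - 8) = (g - 4)^2*(g - 1)*(g + 2)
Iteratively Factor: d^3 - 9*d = (d + 3)*(d^2 - 3*d) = d*(d + 3)*(d - 3)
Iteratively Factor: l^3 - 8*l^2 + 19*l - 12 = (l - 1)*(l^2 - 7*l + 12) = (l - 3)*(l - 1)*(l - 4)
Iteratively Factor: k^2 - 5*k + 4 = (k - 1)*(k - 4)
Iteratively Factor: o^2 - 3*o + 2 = (o - 1)*(o - 2)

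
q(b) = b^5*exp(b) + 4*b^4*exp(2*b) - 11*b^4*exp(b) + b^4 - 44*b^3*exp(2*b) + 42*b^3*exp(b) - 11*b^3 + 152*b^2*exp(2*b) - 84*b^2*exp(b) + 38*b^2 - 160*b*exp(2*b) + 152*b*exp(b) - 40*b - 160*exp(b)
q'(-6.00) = -2581.32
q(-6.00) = 5192.88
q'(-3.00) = -675.81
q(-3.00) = 667.10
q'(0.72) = -452.66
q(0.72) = -398.17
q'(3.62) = -8656.02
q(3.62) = 17694.60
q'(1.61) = 534.24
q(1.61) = -618.60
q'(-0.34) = -134.92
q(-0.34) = -103.06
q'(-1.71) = -244.73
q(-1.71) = 96.86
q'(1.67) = 783.28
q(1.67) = -579.27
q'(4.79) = 121900.99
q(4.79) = -129849.99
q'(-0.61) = -110.66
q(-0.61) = -70.55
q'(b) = b^5*exp(b) + 8*b^4*exp(2*b) - 6*b^4*exp(b) - 72*b^3*exp(2*b) - 2*b^3*exp(b) + 4*b^3 + 172*b^2*exp(2*b) + 42*b^2*exp(b) - 33*b^2 - 16*b*exp(2*b) - 16*b*exp(b) + 76*b - 160*exp(2*b) - 8*exp(b) - 40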